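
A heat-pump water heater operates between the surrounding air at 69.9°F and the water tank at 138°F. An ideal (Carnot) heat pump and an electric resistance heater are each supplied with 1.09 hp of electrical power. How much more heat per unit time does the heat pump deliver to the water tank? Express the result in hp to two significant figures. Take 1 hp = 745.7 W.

In absolute terms T_C = 294.21 K and T_H = 332.04 K, so ΔT = 37.83 K.
COP_Carnot = T_H/ΔT = 332.04/37.83 = 8.776.
The heat pump delivers Q̇_H = COP × Ẇ = 9.566 hp; the resistance heater delivers Ẇ = 1.090 hp.
Extra = (COP − 1)·Ẇ = 8.476 hp.

8.5 hp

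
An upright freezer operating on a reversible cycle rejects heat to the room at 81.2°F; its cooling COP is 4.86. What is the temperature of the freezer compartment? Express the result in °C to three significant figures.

For a Carnot refrigerator COP_R = T_C/(T_H − T_C), so T_C = COP·T_H/(1 + COP).
With T_H = 300.48 K, T_C = 4.86 × 300.48/5.860 = 249.21 K.
Converting, 249.21 K = -23.94°C.

-23.9 °C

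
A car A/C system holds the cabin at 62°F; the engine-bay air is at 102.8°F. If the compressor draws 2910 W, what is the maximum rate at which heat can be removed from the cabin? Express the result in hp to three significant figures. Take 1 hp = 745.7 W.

In absolute terms T_C = 289.82 K and T_H = 312.48 K, so ΔT = 22.67 K.
COP_Carnot = T_C/ΔT = 289.82/22.67 = 12.79.
Q̇_max = COP_Carnot × Ẇ = 12.79 × 2910 W = 37210 W = 49.90 hp.

49.9 hp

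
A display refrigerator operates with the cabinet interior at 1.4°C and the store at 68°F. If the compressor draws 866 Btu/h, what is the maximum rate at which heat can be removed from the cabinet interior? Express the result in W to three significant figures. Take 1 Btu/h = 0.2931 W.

3750 W

In absolute terms T_C = 274.55 K and T_H = 293.15 K, so ΔT = 18.60 K.
COP_Carnot = T_C/ΔT = 274.55/18.60 = 14.76.
Q̇_max = COP_Carnot × Ẇ = 14.76 × 866.0 Btu/h = 12780 Btu/h = 3747 W.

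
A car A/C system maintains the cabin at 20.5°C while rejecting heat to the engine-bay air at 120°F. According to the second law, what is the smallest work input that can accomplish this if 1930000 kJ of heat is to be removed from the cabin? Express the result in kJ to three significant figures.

187000 kJ

In absolute terms T_C = 293.65 K and T_H = 322.04 K, so ΔT = 28.39 K.
The reversible limit is COP_R = T_C/ΔT = 10.34, so W_min = Q_C/COP = Q_C·ΔT/T_C.
W_min = 1930000 × 28.39/293.65 = 186600 kJ.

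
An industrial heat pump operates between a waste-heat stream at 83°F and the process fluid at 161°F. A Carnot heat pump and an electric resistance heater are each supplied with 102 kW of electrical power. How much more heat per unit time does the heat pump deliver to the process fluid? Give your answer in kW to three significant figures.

710 kW

In absolute terms T_C = 301.48 K and T_H = 344.82 K, so ΔT = 43.33 K.
COP_Carnot = T_H/ΔT = 344.82/43.33 = 7.957.
The heat pump delivers Q̇_H = COP × Ẇ = 811.6 kW; the resistance heater delivers Ẇ = 102.0 kW.
Extra = (COP − 1)·Ẇ = 709.6 kW.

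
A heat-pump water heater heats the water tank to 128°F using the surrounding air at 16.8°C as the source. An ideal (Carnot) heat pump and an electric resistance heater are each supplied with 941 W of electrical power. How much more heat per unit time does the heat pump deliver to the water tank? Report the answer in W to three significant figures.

7470 W

In absolute terms T_C = 289.95 K and T_H = 326.48 K, so ΔT = 36.53 K.
COP_Carnot = T_H/ΔT = 326.48/36.53 = 8.937.
The heat pump delivers Q̇_H = COP × Ẇ = 8409 W; the resistance heater delivers Ẇ = 941.0 W.
Extra = (COP − 1)·Ẇ = 7468 W.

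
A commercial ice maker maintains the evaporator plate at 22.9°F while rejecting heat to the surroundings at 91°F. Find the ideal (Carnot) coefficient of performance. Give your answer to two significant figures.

7.1

In absolute terms T_C = 268.09 K and T_H = 305.93 K, so ΔT = 37.83 K.
For a reversible cycle, COP_Carnot = T_C/ΔT = 268.09/37.83 = 7.086.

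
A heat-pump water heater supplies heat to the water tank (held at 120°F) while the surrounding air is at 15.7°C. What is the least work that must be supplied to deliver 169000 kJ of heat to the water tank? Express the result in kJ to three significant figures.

17400 kJ

In absolute terms T_C = 288.85 K and T_H = 322.04 K, so ΔT = 33.19 K.
The reversible limit is COP_HP = T_H/ΔT = 9.703, so W_min = Q_H/COP = Q_H·ΔT/T_H.
W_min = 169000 × 33.19/322.04 = 17420 kJ.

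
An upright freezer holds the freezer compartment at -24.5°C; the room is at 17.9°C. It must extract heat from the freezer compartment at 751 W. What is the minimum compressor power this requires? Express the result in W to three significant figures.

In absolute terms T_C = 248.65 K and T_H = 291.05 K, so ΔT = 42.40 K.
COP_Carnot = T_C/ΔT = 248.65/42.40 = 5.864.
Ẇ_min = Q̇/COP_Carnot = 751.0/5.864 = 128.1 W.

128 W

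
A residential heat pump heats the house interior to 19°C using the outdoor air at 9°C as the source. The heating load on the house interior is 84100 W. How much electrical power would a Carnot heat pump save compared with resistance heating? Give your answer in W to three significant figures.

81200 W

In absolute terms T_C = 282.15 K and T_H = 292.15 K, so ΔT = 10.00 K.
COP_Carnot = T_H/ΔT = 292.15/10.00 = 29.22.
Resistance heating needs Ẇ_res = Q̇_H = 84100 W; the reversible heat pump needs only Ẇ_hp = Q̇_H/COP = 2879 W.
Saving = 84100 − 2879 = 81220 W.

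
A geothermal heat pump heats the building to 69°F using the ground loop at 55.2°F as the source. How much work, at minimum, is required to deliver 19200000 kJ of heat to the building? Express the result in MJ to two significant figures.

500 MJ

In absolute terms T_C = 286.04 K and T_H = 293.71 K, so ΔT = 7.667 K.
The reversible limit is COP_HP = T_H/ΔT = 38.31, so W_min = Q_H/COP = Q_H·ΔT/T_H.
W_min = 19200000 × 7.667/293.71 = 501200 kJ = 501.2 MJ.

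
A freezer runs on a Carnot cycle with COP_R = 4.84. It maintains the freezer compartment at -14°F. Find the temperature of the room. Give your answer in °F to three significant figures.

COP_R = T_C/(T_H − T_C) gives T_H − T_C = T_C/COP.
With T_C = 247.59 K, T_H = 247.59 × (1 + 1/4.84) = 298.75 K.
Converting, 298.75 K = 78.08°F.

78.1 °F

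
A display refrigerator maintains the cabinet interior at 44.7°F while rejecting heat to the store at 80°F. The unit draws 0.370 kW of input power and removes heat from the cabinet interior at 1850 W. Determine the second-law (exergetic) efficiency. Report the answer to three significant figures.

Converting, Q̇_C = 1850 W = 1.850 kW, so COP_actual = Q̇_C/Ẇ = 1.850/0.3700 = 5.000.
In absolute terms T_C = 280.21 K and T_H = 299.82 K, so ΔT = 19.61 K.
COP_Carnot = T_C/ΔT = 280.21/19.61 = 14.29.
η_II = COP_actual/COP_Carnot = 5.000/14.29 = 0.3499.

0.350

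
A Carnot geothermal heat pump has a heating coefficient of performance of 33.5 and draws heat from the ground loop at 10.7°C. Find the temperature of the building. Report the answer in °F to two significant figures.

67 °F

COP_HP = T_H/(T_H − T_C) rearranges to T_H = COP·T_C/(COP − 1).
With T_C = 283.85 K, T_H = 33.5 × 283.85/32.50 = 292.58 K.
Converting, 292.58 K = 66.98°F.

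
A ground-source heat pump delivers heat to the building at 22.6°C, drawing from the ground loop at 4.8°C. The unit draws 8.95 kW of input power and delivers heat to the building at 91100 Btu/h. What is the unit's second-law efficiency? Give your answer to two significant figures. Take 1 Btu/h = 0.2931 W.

0.18

Converting, Q̇_H = 91100 Btu/h = 26.70 kW, so COP_actual = Q̇_H/Ẇ = 26.70/8.950 = 2.983.
In absolute terms T_C = 277.95 K and T_H = 295.75 K, so ΔT = 17.80 K.
COP_Carnot = T_H/ΔT = 295.75/17.80 = 16.62.
η_II = COP_actual/COP_Carnot = 2.983/16.62 = 0.1796.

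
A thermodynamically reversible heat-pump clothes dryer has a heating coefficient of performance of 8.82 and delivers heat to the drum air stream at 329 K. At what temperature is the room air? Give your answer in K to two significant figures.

COP_HP = T_H/(T_H − T_C) gives T_H − T_C = T_H/COP.
With T_H = 329.00 K, T_C = 329.00 × (1 − 1/8.82) = 291.70 K.

290 K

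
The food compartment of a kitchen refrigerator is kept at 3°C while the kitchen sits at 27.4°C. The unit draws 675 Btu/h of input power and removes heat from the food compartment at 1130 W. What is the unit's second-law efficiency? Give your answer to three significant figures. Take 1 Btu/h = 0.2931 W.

0.505

Converting, Q̇_C = 1130 W = 3855 Btu/h, so COP_actual = Q̇_C/Ẇ = 3855/675.0 = 5.712.
In absolute terms T_C = 276.15 K and T_H = 300.55 K, so ΔT = 24.40 K.
COP_Carnot = T_C/ΔT = 276.15/24.40 = 11.32.
η_II = COP_actual/COP_Carnot = 5.712/11.32 = 0.5047.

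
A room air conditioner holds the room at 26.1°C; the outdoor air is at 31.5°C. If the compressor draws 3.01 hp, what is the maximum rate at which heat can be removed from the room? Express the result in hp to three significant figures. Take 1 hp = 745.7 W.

In absolute terms T_C = 299.25 K and T_H = 304.65 K, so ΔT = 5.400 K.
COP_Carnot = T_C/ΔT = 299.25/5.400 = 55.42.
Q̇_max = COP_Carnot × Ẇ = 55.42 × 3.010 hp = 166.8 hp.

167 hp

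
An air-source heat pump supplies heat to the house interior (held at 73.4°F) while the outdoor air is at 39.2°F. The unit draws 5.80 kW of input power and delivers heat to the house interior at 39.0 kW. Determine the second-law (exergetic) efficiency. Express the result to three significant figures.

COP_actual = Q̇_H/Ẇ = 39.00/5.800 = 6.724.
In absolute terms T_C = 277.15 K and T_H = 296.15 K, so ΔT = 19.00 K.
COP_Carnot = T_H/ΔT = 296.15/19.00 = 15.59.
η_II = COP_actual/COP_Carnot = 6.724/15.59 = 0.4314.

0.431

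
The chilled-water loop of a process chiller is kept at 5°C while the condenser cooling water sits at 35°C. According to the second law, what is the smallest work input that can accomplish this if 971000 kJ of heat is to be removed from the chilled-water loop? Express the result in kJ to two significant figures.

In absolute terms T_C = 278.15 K and T_H = 308.15 K, so ΔT = 30.00 K.
The reversible limit is COP_R = T_C/ΔT = 9.272, so W_min = Q_C/COP = Q_C·ΔT/T_C.
W_min = 971000 × 30.00/278.15 = 104700 kJ.

100000 kJ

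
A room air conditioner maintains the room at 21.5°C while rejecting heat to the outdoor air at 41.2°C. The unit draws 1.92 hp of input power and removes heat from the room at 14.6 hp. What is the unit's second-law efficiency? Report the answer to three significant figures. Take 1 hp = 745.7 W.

0.508

COP_actual = Q̇_C/Ẇ = 14.60/1.920 = 7.604.
In absolute terms T_C = 294.65 K and T_H = 314.35 K, so ΔT = 19.70 K.
COP_Carnot = T_C/ΔT = 294.65/19.70 = 14.96.
η_II = COP_actual/COP_Carnot = 7.604/14.96 = 0.5084.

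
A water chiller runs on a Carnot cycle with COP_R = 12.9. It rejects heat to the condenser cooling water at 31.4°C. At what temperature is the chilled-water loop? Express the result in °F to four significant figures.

For a Carnot refrigerator COP_R = T_C/(T_H − T_C), so T_C = COP·T_H/(1 + COP).
With T_H = 304.55 K, T_C = 12.9 × 304.55/13.90 = 282.64 K.
Converting, 282.64 K = 49.08°F.

49.08 °F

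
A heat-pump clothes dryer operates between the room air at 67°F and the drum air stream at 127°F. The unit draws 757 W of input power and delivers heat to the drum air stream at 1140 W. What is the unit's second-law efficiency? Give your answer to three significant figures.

0.154

COP_actual = Q̇_H/Ẇ = 1140/757.0 = 1.506.
In absolute terms T_C = 292.59 K and T_H = 325.93 K, so ΔT = 33.33 K.
COP_Carnot = T_H/ΔT = 325.93/33.33 = 9.778.
η_II = COP_actual/COP_Carnot = 1.506/9.778 = 0.1540.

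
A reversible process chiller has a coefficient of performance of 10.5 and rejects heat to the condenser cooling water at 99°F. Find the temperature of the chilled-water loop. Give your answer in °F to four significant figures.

For a Carnot refrigerator COP_R = T_C/(T_H − T_C), so T_C = COP·T_H/(1 + COP).
With T_H = 310.37 K, T_C = 10.5 × 310.37/11.50 = 283.38 K.
Converting, 283.38 K = 50.42°F.

50.42 °F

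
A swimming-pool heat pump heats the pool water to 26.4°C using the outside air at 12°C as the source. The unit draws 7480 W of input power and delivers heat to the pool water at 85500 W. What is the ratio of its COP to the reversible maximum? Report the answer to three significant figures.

0.549

COP_actual = Q̇_H/Ẇ = 85500/7480 = 11.43.
In absolute terms T_C = 285.15 K and T_H = 299.55 K, so ΔT = 14.40 K.
COP_Carnot = T_H/ΔT = 299.55/14.40 = 20.80.
η_II = COP_actual/COP_Carnot = 11.43/20.80 = 0.5495.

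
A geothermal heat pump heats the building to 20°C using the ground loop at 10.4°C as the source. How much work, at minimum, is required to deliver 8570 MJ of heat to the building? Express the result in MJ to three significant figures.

In absolute terms T_C = 283.55 K and T_H = 293.15 K, so ΔT = 9.600 K.
The reversible limit is COP_HP = T_H/ΔT = 30.54, so W_min = Q_H/COP = Q_H·ΔT/T_H.
W_min = 8570 × 9.600/293.15 = 280.6 MJ.

281 MJ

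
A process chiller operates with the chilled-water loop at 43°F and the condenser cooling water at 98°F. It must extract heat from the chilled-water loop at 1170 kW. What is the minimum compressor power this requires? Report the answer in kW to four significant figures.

In absolute terms T_C = 279.26 K and T_H = 309.82 K, so ΔT = 30.56 K.
COP_Carnot = T_C/ΔT = 279.26/30.56 = 9.139.
Ẇ_min = Q̇/COP_Carnot = 1170/9.139 = 128.0 kW.

128.0 kW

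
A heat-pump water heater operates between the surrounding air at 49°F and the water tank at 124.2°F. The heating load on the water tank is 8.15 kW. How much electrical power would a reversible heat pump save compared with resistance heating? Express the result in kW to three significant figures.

In absolute terms T_C = 282.59 K and T_H = 324.37 K, so ΔT = 41.78 K.
COP_Carnot = T_H/ΔT = 324.37/41.78 = 7.764.
Resistance heating needs Ẇ_res = Q̇_H = 8.150 kW; the reversible heat pump needs only Ẇ_hp = Q̇_H/COP = 1.050 kW.
Saving = 8.150 − 1.050 = 7.100 kW.

7.10 kW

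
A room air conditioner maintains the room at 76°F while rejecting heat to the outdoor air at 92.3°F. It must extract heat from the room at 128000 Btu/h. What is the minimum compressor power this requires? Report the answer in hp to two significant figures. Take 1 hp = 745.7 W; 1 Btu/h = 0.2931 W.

In absolute terms T_C = 297.59 K and T_H = 306.65 K, so ΔT = 9.056 K.
COP_Carnot = T_C/ΔT = 297.59/9.056 = 32.86.
Ẇ_min = Q̇/COP_Carnot = 128000/32.86 = 3895 Btu/h = 1.531 hp.

1.5 hp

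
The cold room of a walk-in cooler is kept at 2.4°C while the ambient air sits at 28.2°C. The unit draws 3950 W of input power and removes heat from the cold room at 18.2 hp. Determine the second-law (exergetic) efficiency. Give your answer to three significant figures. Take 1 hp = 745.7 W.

Converting, Q̇_C = 18.20 hp = 13570 W, so COP_actual = Q̇_C/Ẇ = 13570/3950 = 3.436.
In absolute terms T_C = 275.55 K and T_H = 301.35 K, so ΔT = 25.80 K.
COP_Carnot = T_C/ΔT = 275.55/25.80 = 10.68.
η_II = COP_actual/COP_Carnot = 3.436/10.68 = 0.3217.

0.322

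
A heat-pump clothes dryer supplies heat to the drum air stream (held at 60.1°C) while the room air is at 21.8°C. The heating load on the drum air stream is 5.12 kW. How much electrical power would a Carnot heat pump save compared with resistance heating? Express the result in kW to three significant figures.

4.53 kW

In absolute terms T_C = 294.95 K and T_H = 333.25 K, so ΔT = 38.30 K.
COP_Carnot = T_H/ΔT = 333.25/38.30 = 8.701.
Resistance heating needs Ẇ_res = Q̇_H = 5.120 kW; the reversible heat pump needs only Ẇ_hp = Q̇_H/COP = 0.5884 kW.
Saving = 5.120 − 0.5884 = 4.532 kW.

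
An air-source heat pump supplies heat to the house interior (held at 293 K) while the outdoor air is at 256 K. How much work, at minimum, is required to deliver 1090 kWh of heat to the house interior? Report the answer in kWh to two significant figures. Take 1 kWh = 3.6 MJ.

140 kWh

The reservoir spacing is ΔT = 293 − 256 = 37.00 K.
The reversible limit is COP_HP = T_H/ΔT = 7.919, so W_min = Q_H/COP = Q_H·ΔT/T_H.
W_min = 1090 × 37.00/293.00 = 137.6 kWh.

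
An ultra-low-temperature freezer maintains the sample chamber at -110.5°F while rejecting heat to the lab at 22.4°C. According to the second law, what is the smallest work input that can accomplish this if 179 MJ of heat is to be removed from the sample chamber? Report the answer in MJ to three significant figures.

In absolute terms T_C = 193.98 K and T_H = 295.55 K, so ΔT = 101.6 K.
The reversible limit is COP_R = T_C/ΔT = 1.910, so W_min = Q_C/COP = Q_C·ΔT/T_C.
W_min = 179.0 × 101.6/193.98 = 93.72 MJ.

93.7 MJ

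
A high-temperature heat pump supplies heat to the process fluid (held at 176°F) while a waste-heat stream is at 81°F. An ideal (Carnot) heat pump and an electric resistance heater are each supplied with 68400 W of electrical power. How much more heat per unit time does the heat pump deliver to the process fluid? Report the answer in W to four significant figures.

In absolute terms T_C = 300.37 K and T_H = 353.15 K, so ΔT = 52.78 K.
COP_Carnot = T_H/ΔT = 353.15/52.78 = 6.691.
The heat pump delivers Q̇_H = COP × Ẇ = 457700 W; the resistance heater delivers Ẇ = 68400 W.
Extra = (COP − 1)·Ẇ = 389300 W.

389300 W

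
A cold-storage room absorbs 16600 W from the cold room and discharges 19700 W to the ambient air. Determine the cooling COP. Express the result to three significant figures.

5.35

The first law gives Q̇_H = Q̇_C + Ẇ, so the three rates are Q̇_C = 16600, Q̇_H = 19700, Ẇ = 3100 W.
COP_R = Q̇_C/Ẇ = 16600/3100 = 5.355.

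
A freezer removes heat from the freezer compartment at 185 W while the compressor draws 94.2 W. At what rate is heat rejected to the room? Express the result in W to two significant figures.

For a cyclic device the first law requires Q̇_H = Q̇_C + Ẇ.
Q̇_H = Q̇_C + Ẇ = 279.2 W.

280 W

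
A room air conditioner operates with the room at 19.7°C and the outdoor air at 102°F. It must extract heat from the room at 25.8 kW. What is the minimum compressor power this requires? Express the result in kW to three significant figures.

1.69 kW

In absolute terms T_C = 292.85 K and T_H = 312.04 K, so ΔT = 19.19 K.
COP_Carnot = T_C/ΔT = 292.85/19.19 = 15.26.
Ẇ_min = Q̇/COP_Carnot = 25.80/15.26 = 1.691 kW.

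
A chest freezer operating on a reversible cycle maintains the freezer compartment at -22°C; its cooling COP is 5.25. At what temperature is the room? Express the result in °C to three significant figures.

COP_R = T_C/(T_H − T_C) gives T_H − T_C = T_C/COP.
With T_C = 251.15 K, T_H = 251.15 × (1 + 1/5.25) = 298.99 K.
Converting, 298.99 K = 25.84°C.

25.8 °C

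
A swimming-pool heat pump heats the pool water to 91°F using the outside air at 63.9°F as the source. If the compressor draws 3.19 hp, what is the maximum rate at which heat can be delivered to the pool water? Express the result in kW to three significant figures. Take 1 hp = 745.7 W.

48.3 kW

In absolute terms T_C = 290.87 K and T_H = 305.93 K, so ΔT = 15.06 K.
COP_Carnot = T_H/ΔT = 305.93/15.06 = 20.32.
Q̇_max = COP_Carnot × Ẇ = 20.32 × 3.190 hp = 64.82 hp = 48.34 kW.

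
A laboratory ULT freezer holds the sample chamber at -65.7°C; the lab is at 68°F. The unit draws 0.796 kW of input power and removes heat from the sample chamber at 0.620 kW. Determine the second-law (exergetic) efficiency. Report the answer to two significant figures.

COP_actual = Q̇_C/Ẇ = 0.6200/0.7960 = 0.7789.
In absolute terms T_C = 207.45 K and T_H = 293.15 K, so ΔT = 85.70 K.
COP_Carnot = T_C/ΔT = 207.45/85.70 = 2.421.
η_II = COP_actual/COP_Carnot = 0.7789/2.421 = 0.3218.

0.32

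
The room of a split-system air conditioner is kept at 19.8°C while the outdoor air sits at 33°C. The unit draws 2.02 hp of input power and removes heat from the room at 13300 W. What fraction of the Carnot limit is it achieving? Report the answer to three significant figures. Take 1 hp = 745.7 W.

Converting, Q̇_C = 13300 W = 17.84 hp, so COP_actual = Q̇_C/Ẇ = 17.84/2.020 = 8.830.
In absolute terms T_C = 292.95 K and T_H = 306.15 K, so ΔT = 13.20 K.
COP_Carnot = T_C/ΔT = 292.95/13.20 = 22.19.
η_II = COP_actual/COP_Carnot = 8.830/22.19 = 0.3978.

0.398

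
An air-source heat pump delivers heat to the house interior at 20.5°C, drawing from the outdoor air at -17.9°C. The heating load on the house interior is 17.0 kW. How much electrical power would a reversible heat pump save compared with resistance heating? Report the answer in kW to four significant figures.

14.78 kW

In absolute terms T_C = 255.25 K and T_H = 293.65 K, so ΔT = 38.40 K.
COP_Carnot = T_H/ΔT = 293.65/38.40 = 7.647.
Resistance heating needs Ẇ_res = Q̇_H = 17.00 kW; the reversible heat pump needs only Ẇ_hp = Q̇_H/COP = 2.223 kW.
Saving = 17.00 − 2.223 = 14.78 kW.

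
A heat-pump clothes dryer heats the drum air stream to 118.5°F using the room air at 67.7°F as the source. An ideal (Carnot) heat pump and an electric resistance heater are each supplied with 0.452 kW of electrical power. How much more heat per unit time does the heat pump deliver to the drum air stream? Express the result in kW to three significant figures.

In absolute terms T_C = 292.98 K and T_H = 321.21 K, so ΔT = 28.22 K.
COP_Carnot = T_H/ΔT = 321.21/28.22 = 11.38.
The heat pump delivers Q̇_H = COP × Ẇ = 5.144 kW; the resistance heater delivers Ẇ = 0.4520 kW.
Extra = (COP − 1)·Ẇ = 4.692 kW.

4.69 kW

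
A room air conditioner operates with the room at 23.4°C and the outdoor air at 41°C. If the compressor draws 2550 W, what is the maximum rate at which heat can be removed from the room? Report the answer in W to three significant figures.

In absolute terms T_C = 296.55 K and T_H = 314.15 K, so ΔT = 17.60 K.
COP_Carnot = T_C/ΔT = 296.55/17.60 = 16.85.
Q̇_max = COP_Carnot × Ẇ = 16.85 × 2550 W = 42970 W.

43000 W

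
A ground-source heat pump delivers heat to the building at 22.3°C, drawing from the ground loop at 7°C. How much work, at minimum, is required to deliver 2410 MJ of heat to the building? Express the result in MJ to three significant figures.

125 MJ

In absolute terms T_C = 280.15 K and T_H = 295.45 K, so ΔT = 15.30 K.
The reversible limit is COP_HP = T_H/ΔT = 19.31, so W_min = Q_H/COP = Q_H·ΔT/T_H.
W_min = 2410 × 15.30/295.45 = 124.8 MJ.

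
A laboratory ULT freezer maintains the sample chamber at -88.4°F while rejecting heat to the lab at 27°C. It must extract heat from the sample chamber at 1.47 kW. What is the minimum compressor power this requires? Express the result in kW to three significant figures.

In absolute terms T_C = 206.26 K and T_H = 300.15 K, so ΔT = 93.89 K.
COP_Carnot = T_C/ΔT = 206.26/93.89 = 2.197.
Ẇ_min = Q̇/COP_Carnot = 1.470/2.197 = 0.6691 kW.

0.669 kW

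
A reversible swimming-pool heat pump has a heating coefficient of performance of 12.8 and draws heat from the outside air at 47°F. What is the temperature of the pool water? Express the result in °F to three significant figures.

89.9 °F

COP_HP = T_H/(T_H − T_C) rearranges to T_H = COP·T_C/(COP − 1).
With T_C = 281.48 K, T_H = 12.8 × 281.48/11.80 = 305.34 K.
Converting, 305.34 K = 89.94°F.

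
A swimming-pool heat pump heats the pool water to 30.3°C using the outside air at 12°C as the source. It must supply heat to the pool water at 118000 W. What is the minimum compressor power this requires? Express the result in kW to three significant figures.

In absolute terms T_C = 285.15 K and T_H = 303.45 K, so ΔT = 18.30 K.
COP_Carnot = T_H/ΔT = 303.45/18.30 = 16.58.
Ẇ_min = Q̇/COP_Carnot = 118000/16.58 = 7116 W = 7.116 kW.

7.12 kW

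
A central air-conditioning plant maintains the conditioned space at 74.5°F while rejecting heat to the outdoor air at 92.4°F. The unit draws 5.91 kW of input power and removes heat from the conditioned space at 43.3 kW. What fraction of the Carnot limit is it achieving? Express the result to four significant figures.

0.2455

COP_actual = Q̇_C/Ẇ = 43.30/5.910 = 7.327.
In absolute terms T_C = 296.76 K and T_H = 306.71 K, so ΔT = 9.944 K.
COP_Carnot = T_C/ΔT = 296.76/9.944 = 29.84.
η_II = COP_actual/COP_Carnot = 7.327/29.84 = 0.2455.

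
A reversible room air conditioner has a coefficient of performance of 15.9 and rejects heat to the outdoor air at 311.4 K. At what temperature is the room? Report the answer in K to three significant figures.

293 K

For a Carnot refrigerator COP_R = T_C/(T_H − T_C), so T_C = COP·T_H/(1 + COP).
With T_H = 311.40 K, T_C = 15.9 × 311.40/16.90 = 292.97 K.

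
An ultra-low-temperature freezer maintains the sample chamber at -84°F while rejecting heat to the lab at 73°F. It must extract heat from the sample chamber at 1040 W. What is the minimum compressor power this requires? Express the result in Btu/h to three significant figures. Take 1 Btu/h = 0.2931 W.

1480 Btu/h

In absolute terms T_C = 208.71 K and T_H = 295.93 K, so ΔT = 87.22 K.
COP_Carnot = T_C/ΔT = 208.71/87.22 = 2.393.
Ẇ_min = Q̇/COP_Carnot = 1040/2.393 = 434.6 W = 1483 Btu/h.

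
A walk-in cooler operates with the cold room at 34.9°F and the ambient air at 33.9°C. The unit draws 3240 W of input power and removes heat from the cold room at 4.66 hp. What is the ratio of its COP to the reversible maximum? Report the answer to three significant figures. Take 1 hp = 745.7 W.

Converting, Q̇_C = 4.660 hp = 3475 W, so COP_actual = Q̇_C/Ẇ = 3475/3240 = 1.073.
In absolute terms T_C = 274.76 K and T_H = 307.05 K, so ΔT = 32.29 K.
COP_Carnot = T_C/ΔT = 274.76/32.29 = 8.509.
η_II = COP_actual/COP_Carnot = 1.073/8.509 = 0.1260.

0.126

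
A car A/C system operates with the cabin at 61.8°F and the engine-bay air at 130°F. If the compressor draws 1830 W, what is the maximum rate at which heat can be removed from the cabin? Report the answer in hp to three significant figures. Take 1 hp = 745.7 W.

18.8 hp

In absolute terms T_C = 289.71 K and T_H = 327.59 K, so ΔT = 37.89 K.
COP_Carnot = T_C/ΔT = 289.71/37.89 = 7.646.
Q̇_max = COP_Carnot × Ẇ = 7.646 × 1830 W = 13990 W = 18.76 hp.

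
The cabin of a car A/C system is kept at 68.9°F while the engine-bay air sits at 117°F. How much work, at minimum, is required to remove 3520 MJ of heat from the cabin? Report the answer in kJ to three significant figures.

In absolute terms T_C = 293.65 K and T_H = 320.37 K, so ΔT = 26.72 K.
The reversible limit is COP_R = T_C/ΔT = 10.99, so W_min = Q_C/COP = Q_C·ΔT/T_C.
W_min = 3520 × 26.72/293.65 = 320.3 MJ = 320300 kJ.

320000 kJ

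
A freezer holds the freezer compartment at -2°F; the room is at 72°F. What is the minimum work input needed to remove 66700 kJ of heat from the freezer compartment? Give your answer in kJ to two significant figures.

In absolute terms T_C = 254.26 K and T_H = 295.37 K, so ΔT = 41.11 K.
The reversible limit is COP_R = T_C/ΔT = 6.185, so W_min = Q_C/COP = Q_C·ΔT/T_C.
W_min = 66700 × 41.11/254.26 = 10780 kJ.

11000 kJ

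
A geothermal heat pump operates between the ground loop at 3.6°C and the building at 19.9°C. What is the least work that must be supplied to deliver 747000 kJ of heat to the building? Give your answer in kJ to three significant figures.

41500 kJ

In absolute terms T_C = 276.75 K and T_H = 293.05 K, so ΔT = 16.30 K.
The reversible limit is COP_HP = T_H/ΔT = 17.98, so W_min = Q_H/COP = Q_H·ΔT/T_H.
W_min = 747000 × 16.30/293.05 = 41550 kJ.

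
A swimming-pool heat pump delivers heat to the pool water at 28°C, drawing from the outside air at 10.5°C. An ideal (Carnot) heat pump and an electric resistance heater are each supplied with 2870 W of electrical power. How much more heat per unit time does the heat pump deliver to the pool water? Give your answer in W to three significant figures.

46500 W

In absolute terms T_C = 283.65 K and T_H = 301.15 K, so ΔT = 17.50 K.
COP_Carnot = T_H/ΔT = 301.15/17.50 = 17.21.
The heat pump delivers Q̇_H = COP × Ẇ = 49390 W; the resistance heater delivers Ẇ = 2870 W.
Extra = (COP − 1)·Ẇ = 46520 W.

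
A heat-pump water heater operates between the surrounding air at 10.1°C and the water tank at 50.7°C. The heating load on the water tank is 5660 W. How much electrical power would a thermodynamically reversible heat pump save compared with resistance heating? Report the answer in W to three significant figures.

4950 W

In absolute terms T_C = 283.25 K and T_H = 323.85 K, so ΔT = 40.60 K.
COP_Carnot = T_H/ΔT = 323.85/40.60 = 7.977.
Resistance heating needs Ẇ_res = Q̇_H = 5660 W; the reversible heat pump needs only Ẇ_hp = Q̇_H/COP = 709.6 W.
Saving = 5660 − 709.6 = 4950 W.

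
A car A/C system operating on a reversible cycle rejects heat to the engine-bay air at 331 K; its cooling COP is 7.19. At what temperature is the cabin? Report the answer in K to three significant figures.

291 K

For a Carnot refrigerator COP_R = T_C/(T_H − T_C), so T_C = COP·T_H/(1 + COP).
With T_H = 331.00 K, T_C = 7.19 × 331.00/8.190 = 290.58 K.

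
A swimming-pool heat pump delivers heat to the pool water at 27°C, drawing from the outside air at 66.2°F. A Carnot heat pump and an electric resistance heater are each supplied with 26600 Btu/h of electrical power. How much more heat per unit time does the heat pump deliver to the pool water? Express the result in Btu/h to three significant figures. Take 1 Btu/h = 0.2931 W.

971000 Btu/h

In absolute terms T_C = 292.15 K and T_H = 300.15 K, so ΔT = 8.000 K.
COP_Carnot = T_H/ΔT = 300.15/8.000 = 37.52.
The heat pump delivers Q̇_H = COP × Ẇ = 998000 Btu/h; the resistance heater delivers Ẇ = 26600 Btu/h.
Extra = (COP − 1)·Ẇ = 971400 Btu/h.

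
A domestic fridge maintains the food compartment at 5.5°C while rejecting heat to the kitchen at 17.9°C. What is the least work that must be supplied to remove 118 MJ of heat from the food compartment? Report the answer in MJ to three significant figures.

5.25 MJ

In absolute terms T_C = 278.65 K and T_H = 291.05 K, so ΔT = 12.40 K.
The reversible limit is COP_R = T_C/ΔT = 22.47, so W_min = Q_C/COP = Q_C·ΔT/T_C.
W_min = 118.0 × 12.40/278.65 = 5.251 MJ.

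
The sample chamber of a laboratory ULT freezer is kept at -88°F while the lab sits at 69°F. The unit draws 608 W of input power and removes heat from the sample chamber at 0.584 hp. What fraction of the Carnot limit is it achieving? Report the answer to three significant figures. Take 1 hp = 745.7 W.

Converting, Q̇_C = 0.5840 hp = 435.5 W, so COP_actual = Q̇_C/Ẇ = 435.5/608.0 = 0.7163.
In absolute terms T_C = 206.48 K and T_H = 293.71 K, so ΔT = 87.22 K.
COP_Carnot = T_C/ΔT = 206.48/87.22 = 2.367.
η_II = COP_actual/COP_Carnot = 0.7163/2.367 = 0.3026.

0.303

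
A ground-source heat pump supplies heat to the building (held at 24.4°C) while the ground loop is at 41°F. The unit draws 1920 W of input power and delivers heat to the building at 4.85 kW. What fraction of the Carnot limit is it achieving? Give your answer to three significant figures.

Converting, Q̇_H = 4.850 kW = 4850 W, so COP_actual = Q̇_H/Ẇ = 4850/1920 = 2.526.
In absolute terms T_C = 278.15 K and T_H = 297.55 K, so ΔT = 19.40 K.
COP_Carnot = T_H/ΔT = 297.55/19.40 = 15.34.
η_II = COP_actual/COP_Carnot = 2.526/15.34 = 0.1647.

0.165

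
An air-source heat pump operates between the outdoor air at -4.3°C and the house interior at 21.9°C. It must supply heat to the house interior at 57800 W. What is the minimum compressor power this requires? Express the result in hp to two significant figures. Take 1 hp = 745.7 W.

6.9 hp

In absolute terms T_C = 268.85 K and T_H = 295.05 K, so ΔT = 26.20 K.
COP_Carnot = T_H/ΔT = 295.05/26.20 = 11.26.
Ẇ_min = Q̇/COP_Carnot = 57800/11.26 = 5133 W = 6.883 hp.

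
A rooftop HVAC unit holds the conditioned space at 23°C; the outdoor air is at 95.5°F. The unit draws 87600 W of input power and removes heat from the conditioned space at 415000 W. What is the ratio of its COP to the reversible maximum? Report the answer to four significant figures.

0.1964

COP_actual = Q̇_C/Ẇ = 415000/87600 = 4.737.
In absolute terms T_C = 296.15 K and T_H = 308.43 K, so ΔT = 12.28 K.
COP_Carnot = T_C/ΔT = 296.15/12.28 = 24.12.
η_II = COP_actual/COP_Carnot = 4.737/24.12 = 0.1964.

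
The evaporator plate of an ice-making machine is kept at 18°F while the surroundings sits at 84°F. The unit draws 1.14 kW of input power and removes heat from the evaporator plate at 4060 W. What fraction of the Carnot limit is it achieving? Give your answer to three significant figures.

0.492

Converting, Q̇_C = 4060 W = 4.060 kW, so COP_actual = Q̇_C/Ẇ = 4.060/1.140 = 3.561.
In absolute terms T_C = 265.37 K and T_H = 302.04 K, so ΔT = 36.67 K.
COP_Carnot = T_C/ΔT = 265.37/36.67 = 7.237.
η_II = COP_actual/COP_Carnot = 3.561/7.237 = 0.4921.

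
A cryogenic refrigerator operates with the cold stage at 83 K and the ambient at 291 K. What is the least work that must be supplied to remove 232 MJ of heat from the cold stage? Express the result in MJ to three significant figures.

581 MJ

The reservoir spacing is ΔT = 291 − 83 = 208.0 K.
The reversible limit is COP_R = T_C/ΔT = 0.3990, so W_min = Q_C/COP = Q_C·ΔT/T_C.
W_min = 232.0 × 208.0/83.00 = 581.4 MJ.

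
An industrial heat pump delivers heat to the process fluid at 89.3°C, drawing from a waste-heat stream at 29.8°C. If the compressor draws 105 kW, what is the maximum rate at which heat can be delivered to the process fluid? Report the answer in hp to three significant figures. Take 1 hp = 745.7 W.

858 hp

In absolute terms T_C = 302.95 K and T_H = 362.45 K, so ΔT = 59.50 K.
COP_Carnot = T_H/ΔT = 362.45/59.50 = 6.092.
Q̇_max = COP_Carnot × Ẇ = 6.092 × 105.0 kW = 639.6 kW = 857.7 hp.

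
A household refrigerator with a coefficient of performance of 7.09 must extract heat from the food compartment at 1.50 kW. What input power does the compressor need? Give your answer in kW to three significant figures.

Ẇ = Q̇_C/COP = 1.500/7.09 = 0.2116 kW.

0.212 kW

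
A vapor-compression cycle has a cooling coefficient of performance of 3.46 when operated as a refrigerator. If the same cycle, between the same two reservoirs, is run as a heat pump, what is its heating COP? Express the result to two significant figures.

4.5

The first law on one cycle gives Q_H = Q_C + W, so Q_H/W = Q_C/W + 1.
COP_HP = COP_R + 1 = 3.46 + 1 = 4.46.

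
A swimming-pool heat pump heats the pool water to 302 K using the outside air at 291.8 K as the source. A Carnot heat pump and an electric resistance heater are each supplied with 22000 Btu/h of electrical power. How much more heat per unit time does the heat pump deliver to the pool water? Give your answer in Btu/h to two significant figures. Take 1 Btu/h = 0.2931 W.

630000 Btu/h

The reservoir spacing is ΔT = 302 − 291.8 = 10.20 K.
COP_Carnot = T_H/ΔT = 302.00/10.20 = 29.61.
The heat pump delivers Q̇_H = COP × Ẇ = 651400 Btu/h; the resistance heater delivers Ẇ = 22000 Btu/h.
Extra = (COP − 1)·Ẇ = 629400 Btu/h.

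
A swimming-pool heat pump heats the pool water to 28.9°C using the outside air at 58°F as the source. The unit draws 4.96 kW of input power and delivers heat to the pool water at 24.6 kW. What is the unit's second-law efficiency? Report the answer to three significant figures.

COP_actual = Q̇_H/Ẇ = 24.60/4.960 = 4.960.
In absolute terms T_C = 287.59 K and T_H = 302.05 K, so ΔT = 14.46 K.
COP_Carnot = T_H/ΔT = 302.05/14.46 = 20.90.
η_II = COP_actual/COP_Carnot = 4.960/20.90 = 0.2374.

0.237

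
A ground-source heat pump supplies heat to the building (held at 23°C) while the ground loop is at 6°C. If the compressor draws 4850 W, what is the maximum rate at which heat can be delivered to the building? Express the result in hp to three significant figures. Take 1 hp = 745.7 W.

113 hp

In absolute terms T_C = 279.15 K and T_H = 296.15 K, so ΔT = 17.00 K.
COP_Carnot = T_H/ΔT = 296.15/17.00 = 17.42.
Q̇_max = COP_Carnot × Ẇ = 17.42 × 4850 W = 84490 W = 113.3 hp.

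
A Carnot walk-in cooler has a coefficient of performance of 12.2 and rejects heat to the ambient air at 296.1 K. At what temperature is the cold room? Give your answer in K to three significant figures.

274 K

For a Carnot refrigerator COP_R = T_C/(T_H − T_C), so T_C = COP·T_H/(1 + COP).
With T_H = 296.10 K, T_C = 12.2 × 296.10/13.20 = 273.67 K.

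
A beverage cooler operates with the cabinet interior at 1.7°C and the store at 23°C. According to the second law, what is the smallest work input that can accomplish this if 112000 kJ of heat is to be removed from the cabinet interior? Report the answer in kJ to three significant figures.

In absolute terms T_C = 274.85 K and T_H = 296.15 K, so ΔT = 21.30 K.
The reversible limit is COP_R = T_C/ΔT = 12.90, so W_min = Q_C/COP = Q_C·ΔT/T_C.
W_min = 112000 × 21.30/274.85 = 8680 kJ.

8680 kJ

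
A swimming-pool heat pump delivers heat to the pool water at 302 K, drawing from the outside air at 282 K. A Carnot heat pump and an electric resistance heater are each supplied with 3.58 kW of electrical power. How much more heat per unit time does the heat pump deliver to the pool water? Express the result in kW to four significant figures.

50.48 kW

The reservoir spacing is ΔT = 302 − 282 = 20.00 K.
COP_Carnot = T_H/ΔT = 302.00/20.00 = 15.10.
The heat pump delivers Q̇_H = COP × Ẇ = 54.06 kW; the resistance heater delivers Ẇ = 3.580 kW.
Extra = (COP − 1)·Ẇ = 50.48 kW.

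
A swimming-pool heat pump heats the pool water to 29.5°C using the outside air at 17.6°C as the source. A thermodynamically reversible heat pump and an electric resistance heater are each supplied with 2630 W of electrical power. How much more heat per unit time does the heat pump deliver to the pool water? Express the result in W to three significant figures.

In absolute terms T_C = 290.75 K and T_H = 302.65 K, so ΔT = 11.90 K.
COP_Carnot = T_H/ΔT = 302.65/11.90 = 25.43.
The heat pump delivers Q̇_H = COP × Ẇ = 66890 W; the resistance heater delivers Ẇ = 2630 W.
Extra = (COP − 1)·Ẇ = 64260 W.

64300 W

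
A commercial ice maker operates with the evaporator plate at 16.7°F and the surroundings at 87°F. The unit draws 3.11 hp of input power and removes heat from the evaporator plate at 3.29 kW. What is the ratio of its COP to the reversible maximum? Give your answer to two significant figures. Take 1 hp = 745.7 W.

Converting, Q̇_C = 3.290 kW = 4.412 hp, so COP_actual = Q̇_C/Ẇ = 4.412/3.110 = 1.419.
In absolute terms T_C = 264.65 K and T_H = 303.71 K, so ΔT = 39.06 K.
COP_Carnot = T_C/ΔT = 264.65/39.06 = 6.776.
η_II = COP_actual/COP_Carnot = 1.419/6.776 = 0.2094.

0.21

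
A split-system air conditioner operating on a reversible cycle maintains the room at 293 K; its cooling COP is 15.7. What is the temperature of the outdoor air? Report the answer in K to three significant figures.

COP_R = T_C/(T_H − T_C) gives T_H − T_C = T_C/COP.
With T_C = 293.00 K, T_H = 293.00 × (1 + 1/15.7) = 311.66 K.

312 K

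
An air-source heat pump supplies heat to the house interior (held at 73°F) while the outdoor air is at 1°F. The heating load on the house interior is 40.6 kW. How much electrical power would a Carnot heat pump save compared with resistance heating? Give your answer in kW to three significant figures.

35.1 kW

In absolute terms T_C = 255.93 K and T_H = 295.93 K, so ΔT = 40.00 K.
COP_Carnot = T_H/ΔT = 295.93/40.00 = 7.398.
Resistance heating needs Ẇ_res = Q̇_H = 40.60 kW; the reversible heat pump needs only Ẇ_hp = Q̇_H/COP = 5.488 kW.
Saving = 40.60 − 5.488 = 35.11 kW.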